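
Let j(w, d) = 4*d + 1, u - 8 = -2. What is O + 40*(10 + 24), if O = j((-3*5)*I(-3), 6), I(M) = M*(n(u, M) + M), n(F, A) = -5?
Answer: 1385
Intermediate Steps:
u = 6 (u = 8 - 2 = 6)
I(M) = M*(-5 + M)
j(w, d) = 1 + 4*d
O = 25 (O = 1 + 4*6 = 1 + 24 = 25)
O + 40*(10 + 24) = 25 + 40*(10 + 24) = 25 + 40*34 = 25 + 1360 = 1385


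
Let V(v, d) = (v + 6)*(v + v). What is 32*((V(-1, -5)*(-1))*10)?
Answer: 3200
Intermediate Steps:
V(v, d) = 2*v*(6 + v) (V(v, d) = (6 + v)*(2*v) = 2*v*(6 + v))
32*((V(-1, -5)*(-1))*10) = 32*(((2*(-1)*(6 - 1))*(-1))*10) = 32*(((2*(-1)*5)*(-1))*10) = 32*(-10*(-1)*10) = 32*(10*10) = 32*100 = 3200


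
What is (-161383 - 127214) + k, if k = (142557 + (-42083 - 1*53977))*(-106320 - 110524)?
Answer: -10082884065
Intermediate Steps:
k = -10082595468 (k = (142557 + (-42083 - 53977))*(-216844) = (142557 - 96060)*(-216844) = 46497*(-216844) = -10082595468)
(-161383 - 127214) + k = (-161383 - 127214) - 10082595468 = -288597 - 10082595468 = -10082884065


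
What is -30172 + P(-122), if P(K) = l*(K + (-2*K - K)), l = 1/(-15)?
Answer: -452824/15 ≈ -30188.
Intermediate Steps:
l = -1/15 ≈ -0.066667
P(K) = 2*K/15 (P(K) = -(K + (-2*K - K))/15 = -(K - 3*K)/15 = -(-2)*K/15 = 2*K/15)
-30172 + P(-122) = -30172 + (2/15)*(-122) = -30172 - 244/15 = -452824/15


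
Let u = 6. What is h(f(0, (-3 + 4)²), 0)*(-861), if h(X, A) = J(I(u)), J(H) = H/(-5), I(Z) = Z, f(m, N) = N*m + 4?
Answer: 5166/5 ≈ 1033.2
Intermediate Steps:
f(m, N) = 4 + N*m
J(H) = -H/5 (J(H) = H*(-⅕) = -H/5)
h(X, A) = -6/5 (h(X, A) = -⅕*6 = -6/5)
h(f(0, (-3 + 4)²), 0)*(-861) = -6/5*(-861) = 5166/5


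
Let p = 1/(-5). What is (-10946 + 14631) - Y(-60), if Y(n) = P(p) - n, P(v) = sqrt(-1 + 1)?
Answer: 3625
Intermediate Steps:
p = -1/5 ≈ -0.20000
P(v) = 0 (P(v) = sqrt(0) = 0)
Y(n) = -n (Y(n) = 0 - n = -n)
(-10946 + 14631) - Y(-60) = (-10946 + 14631) - (-1)*(-60) = 3685 - 1*60 = 3685 - 60 = 3625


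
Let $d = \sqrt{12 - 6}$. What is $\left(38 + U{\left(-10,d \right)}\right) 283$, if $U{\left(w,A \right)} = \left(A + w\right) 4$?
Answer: $-566 + 1132 \sqrt{6} \approx 2206.8$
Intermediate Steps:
$d = \sqrt{6} \approx 2.4495$
$U{\left(w,A \right)} = 4 A + 4 w$
$\left(38 + U{\left(-10,d \right)}\right) 283 = \left(38 + \left(4 \sqrt{6} + 4 \left(-10\right)\right)\right) 283 = \left(38 - \left(40 - 4 \sqrt{6}\right)\right) 283 = \left(-2 + 4 \sqrt{6}\right) 283 = -566 + 1132 \sqrt{6}$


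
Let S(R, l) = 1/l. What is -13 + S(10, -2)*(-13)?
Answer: -13/2 ≈ -6.5000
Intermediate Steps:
-13 + S(10, -2)*(-13) = -13 - 13/(-2) = -13 - ½*(-13) = -13 + 13/2 = -13/2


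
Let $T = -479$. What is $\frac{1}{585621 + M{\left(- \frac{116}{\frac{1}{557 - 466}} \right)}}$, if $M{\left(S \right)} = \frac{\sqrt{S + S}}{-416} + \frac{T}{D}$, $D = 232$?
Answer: $\frac{819529192976}{479931813474781597} + \frac{6728 i \sqrt{5278}}{479931813474781597} \approx 1.7076 \cdot 10^{-6} + 1.0185 \cdot 10^{-12} i$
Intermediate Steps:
$M{\left(S \right)} = - \frac{479}{232} - \frac{\sqrt{2} \sqrt{S}}{416}$ ($M{\left(S \right)} = \frac{\sqrt{S + S}}{-416} - \frac{479}{232} = \sqrt{2 S} \left(- \frac{1}{416}\right) - \frac{479}{232} = \sqrt{2} \sqrt{S} \left(- \frac{1}{416}\right) - \frac{479}{232} = - \frac{\sqrt{2} \sqrt{S}}{416} - \frac{479}{232} = - \frac{479}{232} - \frac{\sqrt{2} \sqrt{S}}{416}$)
$\frac{1}{585621 + M{\left(- \frac{116}{\frac{1}{557 - 466}} \right)}} = \frac{1}{585621 - \left(\frac{479}{232} + \frac{\sqrt{2} \sqrt{- \frac{116}{\frac{1}{557 - 466}}}}{416}\right)} = \frac{1}{585621 - \left(\frac{479}{232} + \frac{\sqrt{2} \sqrt{- \frac{116}{\frac{1}{91}}}}{416}\right)} = \frac{1}{585621 - \left(\frac{479}{232} + \frac{\sqrt{2} \sqrt{- 116 \frac{1}{\frac{1}{91}}}}{416}\right)} = \frac{1}{585621 - \left(\frac{479}{232} + \frac{\sqrt{2} \sqrt{\left(-116\right) 91}}{416}\right)} = \frac{1}{585621 - \left(\frac{479}{232} + \frac{\sqrt{2} \sqrt{-10556}}{416}\right)} = \frac{1}{585621 - \left(\frac{479}{232} + \frac{\sqrt{2} \cdot 2 i \sqrt{2639}}{416}\right)} = \frac{1}{585621 - \left(\frac{479}{232} + \frac{i \sqrt{5278}}{208}\right)} = \frac{1}{\frac{135863593}{232} - \frac{i \sqrt{5278}}{208}}$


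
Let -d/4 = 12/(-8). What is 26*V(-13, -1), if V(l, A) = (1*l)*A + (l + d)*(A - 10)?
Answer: 2340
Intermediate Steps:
d = 6 (d = -48/(-8) = -48*(-1)/8 = -4*(-3/2) = 6)
V(l, A) = A*l + (-10 + A)*(6 + l) (V(l, A) = (1*l)*A + (l + 6)*(A - 10) = l*A + (6 + l)*(-10 + A) = A*l + (-10 + A)*(6 + l))
26*V(-13, -1) = 26*(-60 - 10*(-13) + 6*(-1) + 2*(-1)*(-13)) = 26*(-60 + 130 - 6 + 26) = 26*90 = 2340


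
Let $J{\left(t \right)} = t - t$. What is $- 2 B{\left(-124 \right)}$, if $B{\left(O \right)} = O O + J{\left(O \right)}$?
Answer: $-30752$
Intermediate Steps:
$J{\left(t \right)} = 0$
$B{\left(O \right)} = O^{2}$ ($B{\left(O \right)} = O O + 0 = O^{2} + 0 = O^{2}$)
$- 2 B{\left(-124 \right)} = - 2 \left(-124\right)^{2} = \left(-2\right) 15376 = -30752$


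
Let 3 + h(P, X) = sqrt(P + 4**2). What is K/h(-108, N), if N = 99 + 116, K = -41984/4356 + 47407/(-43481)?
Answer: 508002799/1594143903 + 1016005598*I*sqrt(23)/4782431709 ≈ 0.31867 + 1.0189*I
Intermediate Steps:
K = -508002799/47350809 (K = -41984*1/4356 + 47407*(-1/43481) = -10496/1089 - 47407/43481 = -508002799/47350809 ≈ -10.728)
N = 215
h(P, X) = -3 + sqrt(16 + P) (h(P, X) = -3 + sqrt(P + 4**2) = -3 + sqrt(P + 16) = -3 + sqrt(16 + P))
K/h(-108, N) = -508002799/(47350809*(-3 + sqrt(16 - 108))) = -508002799/(47350809*(-3 + sqrt(-92))) = -508002799/(47350809*(-3 + 2*I*sqrt(23)))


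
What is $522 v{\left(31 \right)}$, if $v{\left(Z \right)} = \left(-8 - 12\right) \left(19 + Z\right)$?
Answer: $-522000$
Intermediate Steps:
$v{\left(Z \right)} = -380 - 20 Z$ ($v{\left(Z \right)} = - 20 \left(19 + Z\right) = -380 - 20 Z$)
$522 v{\left(31 \right)} = 522 \left(-380 - 620\right) = 522 \left(-1000\right) = -522000$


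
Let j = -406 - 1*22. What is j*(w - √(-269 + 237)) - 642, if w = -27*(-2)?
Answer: -23754 + 1712*I*√2 ≈ -23754.0 + 2421.1*I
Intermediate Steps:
j = -428 (j = -406 - 22 = -428)
w = 54
j*(w - √(-269 + 237)) - 642 = -428*(54 - √(-269 + 237)) - 642 = -428*(54 - √(-32)) - 642 = -428*(54 - 4*I*√2) - 642 = (-23112 + 1712*I*√2) - 642 = -23754 + 1712*I*√2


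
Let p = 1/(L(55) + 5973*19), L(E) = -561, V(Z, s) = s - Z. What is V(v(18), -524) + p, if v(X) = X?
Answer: -61205891/112926 ≈ -542.00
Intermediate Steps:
p = 1/112926 (p = 1/(-561 + 5973*19) = 1/(-561 + 113487) = 1/112926 ≈ 8.8553e-6)
V(v(18), -524) + p = (-524 - 1*18) + 1/112926 = (-524 - 18) + 1/112926 = -542 + 1/112926 = -61205891/112926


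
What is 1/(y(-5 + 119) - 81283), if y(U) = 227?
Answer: -1/81056 ≈ -1.2337e-5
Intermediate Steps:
1/(y(-5 + 119) - 81283) = 1/(227 - 81283) = 1/(-81056) = -1/81056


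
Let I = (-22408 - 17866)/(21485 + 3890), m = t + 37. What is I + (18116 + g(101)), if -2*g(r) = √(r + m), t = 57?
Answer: 459653226/25375 - √195/2 ≈ 18107.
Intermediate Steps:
m = 94 (m = 57 + 37 = 94)
g(r) = -√(94 + r)/2 (g(r) = -√(r + 94)/2 = -√(94 + r)/2)
I = -40274/25375 ≈ -1.5872
I + (18116 + g(101)) = -40274/25375 + (18116 - √(94 + 101)/2) = -40274/25375 + (18116 - √195/2) = 459653226/25375 - √195/2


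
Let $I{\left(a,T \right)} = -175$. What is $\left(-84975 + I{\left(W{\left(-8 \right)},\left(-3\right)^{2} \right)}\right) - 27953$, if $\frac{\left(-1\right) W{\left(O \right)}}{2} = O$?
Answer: $-113103$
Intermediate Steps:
$W{\left(O \right)} = - 2 O$
$\left(-84975 + I{\left(W{\left(-8 \right)},\left(-3\right)^{2} \right)}\right) - 27953 = \left(-84975 - 175\right) - 27953 = -85150 - 27953 = -113103$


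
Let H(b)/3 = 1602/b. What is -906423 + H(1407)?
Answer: -425110785/469 ≈ -9.0642e+5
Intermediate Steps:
H(b) = 4806/b (H(b) = 3*(1602/b) = 4806/b)
-906423 + H(1407) = -906423 + 4806/1407 = -906423 + 4806*(1/1407) = -906423 + 1602/469 = -425110785/469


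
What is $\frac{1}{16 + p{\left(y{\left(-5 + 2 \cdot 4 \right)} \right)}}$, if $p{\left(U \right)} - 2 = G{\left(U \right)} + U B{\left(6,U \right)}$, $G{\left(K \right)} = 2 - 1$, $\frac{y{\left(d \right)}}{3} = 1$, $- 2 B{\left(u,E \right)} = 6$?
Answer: $\frac{1}{10} \approx 0.1$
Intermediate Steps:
$B{\left(u,E \right)} = -3$ ($B{\left(u,E \right)} = \left(- \frac{1}{2}\right) 6 = -3$)
$y{\left(d \right)} = 3$ ($y{\left(d \right)} = 3 \cdot 1 = 3$)
$G{\left(K \right)} = 1$
$p{\left(U \right)} = 3 - 3 U$ ($p{\left(U \right)} = 2 + \left(1 + U \left(-3\right)\right) = 2 - \left(-1 + 3 U\right) = 3 - 3 U$)
$\frac{1}{16 + p{\left(y{\left(-5 + 2 \cdot 4 \right)} \right)}} = \frac{1}{16 + \left(3 - 9\right)} = \frac{1}{16 - 6} = \frac{1}{10}$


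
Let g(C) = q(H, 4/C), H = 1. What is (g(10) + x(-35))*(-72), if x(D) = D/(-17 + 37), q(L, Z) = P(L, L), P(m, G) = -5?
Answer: 486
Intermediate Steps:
q(L, Z) = -5
g(C) = -5
x(D) = D/20
(g(10) + x(-35))*(-72) = (-5 + (1/20)*(-35))*(-72) = (-5 - 7/4)*(-72) = -27/4*(-72) = 486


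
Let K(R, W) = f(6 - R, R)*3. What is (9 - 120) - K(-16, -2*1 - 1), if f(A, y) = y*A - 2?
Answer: 951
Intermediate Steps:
f(A, y) = -2 + A*y (f(A, y) = A*y - 2 = -2 + A*y)
K(R, W) = -6 + 3*R*(6 - R) (K(R, W) = (-2 + (6 - R)*R)*3 = (-2 + R*(6 - R))*3 = -6 + 3*R*(6 - R))
(9 - 120) - K(-16, -2*1 - 1) = (9 - 120) - (-6 - 3*(-16)*(-6 - 16)) = -111 - (-6 - 3*(-16)*(-22)) = -111 - (-6 - 1056) = -111 - 1*(-1062) = -111 + 1062 = 951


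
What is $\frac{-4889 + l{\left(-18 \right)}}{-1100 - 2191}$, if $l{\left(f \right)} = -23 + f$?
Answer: $\frac{4930}{3291} \approx 1.498$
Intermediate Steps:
$\frac{-4889 + l{\left(-18 \right)}}{-1100 - 2191} = \frac{-4889 - 41}{-1100 - 2191} = \frac{-4889 - 41}{-3291} = \left(-4930\right) \left(- \frac{1}{3291}\right) = \frac{4930}{3291}$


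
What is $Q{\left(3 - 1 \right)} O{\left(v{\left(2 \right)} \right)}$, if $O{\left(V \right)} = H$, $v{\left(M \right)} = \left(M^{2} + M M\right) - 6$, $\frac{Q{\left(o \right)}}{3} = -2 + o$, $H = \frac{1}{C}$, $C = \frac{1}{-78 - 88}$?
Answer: $0$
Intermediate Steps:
$C = - \frac{1}{166}$ ($C = \frac{1}{-166} = - \frac{1}{166} \approx -0.0060241$)
$H = -166$ ($H = \frac{1}{- \frac{1}{166}} = -166$)
$Q{\left(o \right)} = -6 + 3 o$ ($Q{\left(o \right)} = 3 \left(-2 + o\right) = -6 + 3 o$)
$v{\left(M \right)} = -6 + 2 M^{2}$ ($v{\left(M \right)} = \left(M^{2} + M^{2}\right) - 6 = 2 M^{2} - 6 = -6 + 2 M^{2}$)
$O{\left(V \right)} = -166$
$Q{\left(3 - 1 \right)} O{\left(v{\left(2 \right)} \right)} = \left(-6 + 3 \left(3 - 1\right)\right) \left(-166\right) = \left(-6 + 3 \cdot 2\right) \left(-166\right) = \left(-6 + 6\right) \left(-166\right) = 0 \left(-166\right) = 0$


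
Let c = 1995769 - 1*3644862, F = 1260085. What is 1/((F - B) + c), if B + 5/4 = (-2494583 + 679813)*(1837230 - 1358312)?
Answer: 4/3476502519413 ≈ 1.1506e-12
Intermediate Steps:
B = -3476504075445/4 (B = -5/4 + (-2494583 + 679813)*(1837230 - 1358312) = -5/4 - 1814770*478918 = -5/4 - 869126018860 = -3476504075445/4 ≈ -8.6913e+11)
c = -1649093 (c = 1995769 - 3644862 = -1649093)
1/((F - B) + c) = 1/((1260085 - 1*(-3476504075445/4)) - 1649093) = 1/((1260085 + 3476504075445/4) - 1649093) = 1/(3476509115785/4 - 1649093) = 1/(3476502519413/4) = 4/3476502519413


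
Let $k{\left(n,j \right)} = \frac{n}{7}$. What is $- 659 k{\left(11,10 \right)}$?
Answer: $- \frac{7249}{7} \approx -1035.6$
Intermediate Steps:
$k{\left(n,j \right)} = \frac{n}{7}$ ($k{\left(n,j \right)} = n \frac{1}{7} = \frac{n}{7}$)
$- 659 k{\left(11,10 \right)} = - 659 \cdot \frac{1}{7} \cdot 11 = \left(-659\right) \frac{11}{7} = - \frac{7249}{7}$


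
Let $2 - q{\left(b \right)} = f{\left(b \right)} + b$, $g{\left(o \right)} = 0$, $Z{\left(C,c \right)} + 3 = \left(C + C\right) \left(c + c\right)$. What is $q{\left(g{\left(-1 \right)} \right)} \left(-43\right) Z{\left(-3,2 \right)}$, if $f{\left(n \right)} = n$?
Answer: $2322$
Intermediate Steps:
$Z{\left(C,c \right)} = -3 + 4 C c$ ($Z{\left(C,c \right)} = -3 + \left(C + C\right) \left(c + c\right) = -3 + 2 C 2 c = -3 + 4 C c$)
$q{\left(b \right)} = 2 - 2 b$ ($q{\left(b \right)} = 2 - \left(b + b\right) = 2 - 2 b$)
$q{\left(g{\left(-1 \right)} \right)} \left(-43\right) Z{\left(-3,2 \right)} = \left(2 - 0\right) \left(-43\right) \left(-3 + 4 \left(-3\right) 2\right) = \left(2 + 0\right) \left(-43\right) \left(-3 - 24\right) = 2 \left(-43\right) \left(-27\right) = \left(-86\right) \left(-27\right) = 2322$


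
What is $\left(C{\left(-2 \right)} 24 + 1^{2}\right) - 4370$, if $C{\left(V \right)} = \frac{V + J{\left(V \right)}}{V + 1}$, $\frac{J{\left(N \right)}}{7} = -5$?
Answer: $-3481$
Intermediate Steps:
$J{\left(N \right)} = -35$ ($J{\left(N \right)} = 7 \left(-5\right) = -35$)
$C{\left(V \right)} = \frac{-35 + V}{1 + V}$ ($C{\left(V \right)} = \frac{V - 35}{V + 1} = \frac{-35 + V}{1 + V}$)
$\left(C{\left(-2 \right)} 24 + 1^{2}\right) - 4370 = \left(\frac{-35 - 2}{1 - 2} \cdot 24 + 1^{2}\right) - 4370 = \left(\frac{1}{-1} \left(-37\right) 24 + 1\right) - 4370 = \left(\left(-1\right) \left(-37\right) 24 + 1\right) - 4370 = \left(37 \cdot 24 + 1\right) - 4370 = \left(888 + 1\right) - 4370 = 889 - 4370 = -3481$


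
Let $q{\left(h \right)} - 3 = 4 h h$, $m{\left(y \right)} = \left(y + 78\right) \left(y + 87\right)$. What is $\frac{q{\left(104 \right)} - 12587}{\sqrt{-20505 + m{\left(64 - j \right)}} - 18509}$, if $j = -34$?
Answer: $- \frac{283928060}{171285513} - \frac{15340 \sqrt{12055}}{171285513} \approx -1.6675$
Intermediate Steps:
$m{\left(y \right)} = \left(78 + y\right) \left(87 + y\right)$
$q{\left(h \right)} = 3 + 4 h^{2}$ ($q{\left(h \right)} = 3 + 4 h h = 3 + 4 h^{2}$)
$\frac{q{\left(104 \right)} - 12587}{\sqrt{-20505 + m{\left(64 - j \right)}} - 18509} = \frac{\left(3 + 4 \cdot 104^{2}\right) - 12587}{\sqrt{-20505 + \left(6786 + \left(64 - -34\right)^{2} + 165 \left(64 - -34\right)\right)} - 18509} = \frac{\left(3 + 4 \cdot 10816\right) - 12587}{\sqrt{-20505 + \left(6786 + \left(64 + 34\right)^{2} + 165 \left(64 + 34\right)\right)} - 18509} = \frac{\left(3 + 43264\right) - 12587}{\sqrt{-20505 + \left(6786 + 98^{2} + 165 \cdot 98\right)} - 18509} = \frac{43267 - 12587}{\sqrt{-20505 + \left(6786 + 9604 + 16170\right)} - 18509} = \frac{30680}{\sqrt{-20505 + 32560} - 18509} = \frac{30680}{\sqrt{12055} - 18509} = \frac{30680}{-18509 + \sqrt{12055}}$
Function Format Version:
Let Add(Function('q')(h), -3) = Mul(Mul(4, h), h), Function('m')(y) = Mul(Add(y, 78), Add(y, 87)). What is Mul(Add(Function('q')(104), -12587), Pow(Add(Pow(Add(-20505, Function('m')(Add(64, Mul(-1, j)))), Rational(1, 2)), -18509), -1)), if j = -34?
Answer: Add(Rational(-283928060, 171285513), Mul(Rational(-15340, 171285513), Pow(12055, Rational(1, 2)))) ≈ -1.6675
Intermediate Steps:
Function('m')(y) = Mul(Add(78, y), Add(87, y))
Function('q')(h) = Add(3, Mul(4, Pow(h, 2))) (Function('q')(h) = Add(3, Mul(Mul(4, h), h)) = Add(3, Mul(4, Pow(h, 2))))
Mul(Add(Function('q')(104), -12587), Pow(Add(Pow(Add(-20505, Function('m')(Add(64, Mul(-1, j)))), Rational(1, 2)), -18509), -1)) = Mul(Add(Add(3, Mul(4, Pow(104, 2))), -12587), Pow(Add(Pow(Add(-20505, Add(6786, Pow(Add(64, Mul(-1, -34)), 2), Mul(165, Add(64, Mul(-1, -34))))), Rational(1, 2)), -18509), -1)) = Mul(Add(Add(3, Mul(4, 10816)), -12587), Pow(Add(Pow(Add(-20505, Add(6786, Pow(Add(64, 34), 2), Mul(165, Add(64, 34)))), Rational(1, 2)), -18509), -1)) = Mul(Add(Add(3, 43264), -12587), Pow(Add(Pow(Add(-20505, Add(6786, Pow(98, 2), Mul(165, 98))), Rational(1, 2)), -18509), -1)) = Mul(Add(43267, -12587), Pow(Add(Pow(Add(-20505, Add(6786, 9604, 16170)), Rational(1, 2)), -18509), -1)) = Mul(30680, Pow(Add(Pow(Add(-20505, 32560), Rational(1, 2)), -18509), -1)) = Mul(30680, Pow(Add(Pow(12055, Rational(1, 2)), -18509), -1)) = Mul(30680, Pow(Add(-18509, Pow(12055, Rational(1, 2))), -1))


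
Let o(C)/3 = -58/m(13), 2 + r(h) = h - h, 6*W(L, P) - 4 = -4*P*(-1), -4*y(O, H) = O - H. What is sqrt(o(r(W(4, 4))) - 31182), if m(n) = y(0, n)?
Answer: 3*I*sqrt(586534)/13 ≈ 176.74*I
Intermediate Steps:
y(O, H) = -O/4 + H/4 (y(O, H) = -(O - H)/4 = -O/4 + H/4)
m(n) = n/4 (m(n) = -1/4*0 + n/4 = 0 + n/4 = n/4)
W(L, P) = 2/3 + 2*P/3 (W(L, P) = 2/3 + (-4*P*(-1))/6 = 2/3 + (4*P)/6 = 2/3 + 2*P/3)
r(h) = -2 (r(h) = -2 + (h - h) = -2 + 0 = -2)
o(C) = -696/13 (o(C) = 3*(-58/((1/4)*13)) = 3*(-58/13/4) = 3*(-58*4/13) = 3*(-232/13) = -696/13)
sqrt(o(r(W(4, 4))) - 31182) = sqrt(-696/13 - 31182) = sqrt(-406062/13) = 3*I*sqrt(586534)/13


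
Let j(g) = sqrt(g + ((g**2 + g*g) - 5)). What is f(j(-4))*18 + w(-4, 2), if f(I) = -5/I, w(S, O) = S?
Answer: -4 - 90*sqrt(23)/23 ≈ -22.766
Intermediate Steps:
j(g) = sqrt(-5 + g + 2*g**2) (j(g) = sqrt(g + ((g**2 + g**2) - 5)) = sqrt(g + (2*g**2 - 5)) = sqrt(g + (-5 + 2*g**2)) = sqrt(-5 + g + 2*g**2))
f(j(-4))*18 + w(-4, 2) = -5/sqrt(-5 - 4 + 2*(-4)**2)*18 - 4 = -5/sqrt(-5 - 4 + 2*16)*18 - 4 = -5/sqrt(-5 - 4 + 32)*18 - 4 = -5*sqrt(23)/23*18 - 4 = -90*sqrt(23)/23 - 4 = -4 - 90*sqrt(23)/23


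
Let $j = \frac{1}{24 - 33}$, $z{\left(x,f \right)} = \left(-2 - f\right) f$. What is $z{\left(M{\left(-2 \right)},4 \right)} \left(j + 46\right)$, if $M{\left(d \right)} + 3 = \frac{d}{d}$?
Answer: $- \frac{3304}{3} \approx -1101.3$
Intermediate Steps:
$M{\left(d \right)} = -2$ ($M{\left(d \right)} = -3 + \frac{d}{d} = -3 + 1 = -2$)
$z{\left(x,f \right)} = f \left(-2 - f\right)$
$j = - \frac{1}{9}$ ($j = \frac{1}{-9} = - \frac{1}{9} \approx -0.11111$)
$z{\left(M{\left(-2 \right)},4 \right)} \left(j + 46\right) = \left(-1\right) 4 \left(2 + 4\right) \left(- \frac{1}{9} + 46\right) = \left(-1\right) 4 \cdot 6 \cdot \frac{413}{9} = \left(-24\right) \frac{413}{9} = - \frac{3304}{3}$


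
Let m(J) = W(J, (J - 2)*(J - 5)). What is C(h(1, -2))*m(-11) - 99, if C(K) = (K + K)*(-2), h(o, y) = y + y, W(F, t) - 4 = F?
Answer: -211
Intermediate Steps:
W(F, t) = 4 + F
h(o, y) = 2*y
m(J) = 4 + J
C(K) = -4*K (C(K) = (2*K)*(-2) = -4*K)
C(h(1, -2))*m(-11) - 99 = (-8*(-2))*(4 - 11) - 99 = -4*(-4)*(-7) - 99 = 16*(-7) - 99 = -112 - 99 = -211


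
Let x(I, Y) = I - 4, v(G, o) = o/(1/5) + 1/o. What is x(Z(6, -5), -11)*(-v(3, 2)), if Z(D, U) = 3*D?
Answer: -147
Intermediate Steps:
v(G, o) = 1/o + 5*o (v(G, o) = o/(⅕) + 1/o = o*5 + 1/o = 5*o + 1/o = 1/o + 5*o)
x(I, Y) = -4 + I
x(Z(6, -5), -11)*(-v(3, 2)) = (-4 + 3*6)*(-(1/2 + 5*2)) = (-4 + 18)*(-(½ + 10)) = 14*(-1*21/2) = 14*(-21/2) = -147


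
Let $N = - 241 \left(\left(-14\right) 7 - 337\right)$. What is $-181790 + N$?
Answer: $-76955$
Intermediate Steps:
$N = 104835$ ($N = - 241 \left(-98 - 337\right) = \left(-241\right) \left(-435\right) = 104835$)
$-181790 + N = -181790 + 104835 = -76955$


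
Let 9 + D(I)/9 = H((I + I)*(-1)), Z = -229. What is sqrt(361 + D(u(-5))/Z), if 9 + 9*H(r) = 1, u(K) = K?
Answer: sqrt(18951582)/229 ≈ 19.010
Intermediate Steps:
H(r) = -8/9 (H(r) = -1 + (1/9)*1 = -1 + 1/9 = -8/9)
D(I) = -89 (D(I) = -81 + 9*(-8/9) = -81 - 8 = -89)
sqrt(361 + D(u(-5))/Z) = sqrt(361 - 89/(-229)) = sqrt(361 - 89*(-1/229)) = sqrt(361 + 89/229) = sqrt(82758/229) = sqrt(18951582)/229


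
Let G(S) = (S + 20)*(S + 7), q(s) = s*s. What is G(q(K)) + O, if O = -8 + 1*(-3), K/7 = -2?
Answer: 43837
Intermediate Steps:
K = -14 (K = 7*(-2) = -14)
q(s) = s**2
G(S) = (7 + S)*(20 + S) (G(S) = (20 + S)*(7 + S) = (7 + S)*(20 + S))
O = -11 (O = -8 - 3 = -11)
G(q(K)) + O = (140 + ((-14)**2)**2 + 27*(-14)**2) - 11 = (140 + 196**2 + 27*196) - 11 = (140 + 38416 + 5292) - 11 = 43848 - 11 = 43837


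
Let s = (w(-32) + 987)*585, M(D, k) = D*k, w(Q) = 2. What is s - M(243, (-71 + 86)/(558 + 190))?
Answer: 432762975/748 ≈ 5.7856e+5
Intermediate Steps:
s = 578565 (s = (2 + 987)*585 = 989*585 = 578565)
s - M(243, (-71 + 86)/(558 + 190)) = 578565 - 243*(-71 + 86)/(558 + 190) = 578565 - 243*15/748 = 578565 - 1*3645/748 = 578565 - 3645/748 = 432762975/748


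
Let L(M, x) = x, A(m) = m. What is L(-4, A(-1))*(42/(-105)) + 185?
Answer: 927/5 ≈ 185.40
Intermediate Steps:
L(-4, A(-1))*(42/(-105)) + 185 = -42/(-105) + 185 = -42*(-1)/105 + 185 = -1*(-⅖) + 185 = ⅖ + 185 = 927/5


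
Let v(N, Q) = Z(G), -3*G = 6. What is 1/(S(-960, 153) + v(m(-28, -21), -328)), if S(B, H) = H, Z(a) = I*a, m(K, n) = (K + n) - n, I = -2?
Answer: 1/157 ≈ 0.0063694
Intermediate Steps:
G = -2 (G = -⅓*6 = -2)
m(K, n) = K
Z(a) = -2*a
v(N, Q) = 4 (v(N, Q) = -2*(-2) = 4)
1/(S(-960, 153) + v(m(-28, -21), -328)) = 1/(153 + 4) = 1/157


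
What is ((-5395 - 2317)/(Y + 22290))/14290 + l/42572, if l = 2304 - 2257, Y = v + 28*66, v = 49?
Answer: 7958199773/7357127647780 ≈ 0.0010817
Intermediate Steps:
Y = 1897 (Y = 49 + 28*66 = 49 + 1848 = 1897)
l = 47
((-5395 - 2317)/(Y + 22290))/14290 + l/42572 = ((-5395 - 2317)/(1897 + 22290))/14290 + 47/42572 = -7712/24187*(1/14290) + 47*(1/42572) = -7712*1/24187*(1/14290) + 47/42572 = -7712/24187*1/14290 + 47/42572 = -3856/172816115 + 47/42572 = 7958199773/7357127647780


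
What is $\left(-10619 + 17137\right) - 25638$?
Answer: $-19120$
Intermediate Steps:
$\left(-10619 + 17137\right) - 25638 = 6518 - 25638 = -19120$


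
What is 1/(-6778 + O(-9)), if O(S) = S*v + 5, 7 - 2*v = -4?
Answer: -2/13645 ≈ -0.00014657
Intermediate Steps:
v = 11/2 (v = 7/2 - ½*(-4) = 7/2 + 2 = 11/2 ≈ 5.5000)
O(S) = 5 + 11*S/2 (O(S) = S*(11/2) + 5 = 11*S/2 + 5 = 5 + 11*S/2)
1/(-6778 + O(-9)) = 1/(-6778 + (5 + (11/2)*(-9))) = 1/(-6778 + (5 - 99/2)) = 1/(-6778 - 89/2) = 1/(-13645/2) = -2/13645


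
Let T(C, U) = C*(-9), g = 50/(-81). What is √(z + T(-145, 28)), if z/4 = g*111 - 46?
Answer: √68601/9 ≈ 29.102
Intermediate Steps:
g = -50/81 (g = 50*(-1/81) = -50/81 ≈ -0.61728)
T(C, U) = -9*C
z = -12368/27 (z = 4*(-50/81*111 - 46) = 4*(-1850/27 - 46) = 4*(-3092/27) = -12368/27 ≈ -458.07)
√(z + T(-145, 28)) = √(-12368/27 - 9*(-145)) = √(-12368/27 + 1305) = √(22867/27) = √68601/9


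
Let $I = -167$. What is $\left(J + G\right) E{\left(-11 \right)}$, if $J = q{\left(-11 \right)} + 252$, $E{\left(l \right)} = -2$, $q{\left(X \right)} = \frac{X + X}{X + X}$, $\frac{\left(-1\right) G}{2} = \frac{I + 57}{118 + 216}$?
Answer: $- \frac{84722}{167} \approx -507.32$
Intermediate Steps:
$G = \frac{110}{167}$ ($G = - 2 \frac{-167 + 57}{118 + 216} = - 2 \left(- \frac{110}{334}\right) = - 2 \left(\left(-110\right) \frac{1}{334}\right) = \left(-2\right) \left(- \frac{55}{167}\right) = \frac{110}{167} \approx 0.65868$)
$q{\left(X \right)} = 1$ ($q{\left(X \right)} = \frac{2 X}{2 X} = 2 X \frac{1}{2 X} = 1$)
$J = 253$ ($J = 1 + 252 = 253$)
$\left(J + G\right) E{\left(-11 \right)} = \left(253 + \frac{110}{167}\right) \left(-2\right) = \frac{42361}{167} \left(-2\right) = - \frac{84722}{167}$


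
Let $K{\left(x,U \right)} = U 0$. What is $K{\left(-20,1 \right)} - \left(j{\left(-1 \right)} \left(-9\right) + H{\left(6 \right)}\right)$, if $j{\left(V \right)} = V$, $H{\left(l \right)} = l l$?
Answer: $-45$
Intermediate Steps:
$K{\left(x,U \right)} = 0$
$H{\left(l \right)} = l^{2}$
$K{\left(-20,1 \right)} - \left(j{\left(-1 \right)} \left(-9\right) + H{\left(6 \right)}\right) = 0 - \left(\left(-1\right) \left(-9\right) + 6^{2}\right) = 0 - \left(9 + 36\right) = 0 - 45 = -45$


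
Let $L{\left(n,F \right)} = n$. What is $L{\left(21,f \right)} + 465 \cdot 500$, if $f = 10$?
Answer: $232521$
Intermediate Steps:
$L{\left(21,f \right)} + 465 \cdot 500 = 21 + 465 \cdot 500 = 21 + 232500 = 232521$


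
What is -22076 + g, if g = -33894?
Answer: -55970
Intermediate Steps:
-22076 + g = -22076 - 33894 = -55970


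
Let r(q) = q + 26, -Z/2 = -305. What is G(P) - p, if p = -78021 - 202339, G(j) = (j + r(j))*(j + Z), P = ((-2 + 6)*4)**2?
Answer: 746268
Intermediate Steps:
Z = 610 (Z = -2*(-305) = 610)
r(q) = 26 + q
P = 256 (P = (4*4)**2 = 16**2 = 256)
G(j) = (26 + 2*j)*(610 + j) (G(j) = (j + (26 + j))*(j + 610) = (26 + 2*j)*(610 + j))
p = -280360
G(P) - p = (15860 + 2*256**2 + 1246*256) - 1*(-280360) = (15860 + 2*65536 + 318976) + 280360 = (15860 + 131072 + 318976) + 280360 = 465908 + 280360 = 746268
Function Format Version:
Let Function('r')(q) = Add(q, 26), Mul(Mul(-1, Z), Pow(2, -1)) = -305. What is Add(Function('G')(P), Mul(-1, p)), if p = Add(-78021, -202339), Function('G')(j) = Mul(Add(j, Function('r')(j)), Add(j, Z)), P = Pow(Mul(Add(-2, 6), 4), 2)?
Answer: 746268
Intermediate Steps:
Z = 610 (Z = Mul(-2, -305) = 610)
Function('r')(q) = Add(26, q)
P = 256 (P = Pow(Mul(4, 4), 2) = Pow(16, 2) = 256)
Function('G')(j) = Mul(Add(26, Mul(2, j)), Add(610, j)) (Function('G')(j) = Mul(Add(j, Add(26, j)), Add(j, 610)) = Mul(Add(26, Mul(2, j)), Add(610, j)))
p = -280360
Add(Function('G')(P), Mul(-1, p)) = Add(Add(15860, Mul(2, Pow(256, 2)), Mul(1246, 256)), Mul(-1, -280360)) = Add(Add(15860, Mul(2, 65536), 318976), 280360) = Add(Add(15860, 131072, 318976), 280360) = Add(465908, 280360) = 746268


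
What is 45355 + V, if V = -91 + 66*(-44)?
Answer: 42360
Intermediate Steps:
V = -2995 (V = -91 - 2904 = -2995)
45355 + V = 45355 - 2995 = 42360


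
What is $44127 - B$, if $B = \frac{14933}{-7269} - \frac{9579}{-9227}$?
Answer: $\frac{2959712954041}{67071063} \approx 44128.0$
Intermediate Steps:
$B = - \frac{68157040}{67071063}$ ($B = 14933 \left(- \frac{1}{7269}\right) - - \frac{9579}{9227} = - \frac{14933}{7269} + \frac{9579}{9227} = - \frac{68157040}{67071063} \approx -1.0162$)
$44127 - B = 44127 - - \frac{68157040}{67071063} = 44127 + \frac{68157040}{67071063} = \frac{2959712954041}{67071063}$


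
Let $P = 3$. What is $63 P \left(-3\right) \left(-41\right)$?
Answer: $23247$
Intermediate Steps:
$63 P \left(-3\right) \left(-41\right) = 63 \cdot 3 \left(-3\right) \left(-41\right) = 63 \left(-9\right) \left(-41\right) = \left(-567\right) \left(-41\right) = 23247$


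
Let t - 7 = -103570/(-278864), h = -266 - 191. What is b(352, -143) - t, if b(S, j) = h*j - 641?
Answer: 9021616911/139432 ≈ 64703.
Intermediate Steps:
h = -457
b(S, j) = -641 - 457*j (b(S, j) = -457*j - 641 = -641 - 457*j)
t = 1027809/139432 (t = 7 - 103570/(-278864) = 7 - 103570*(-1/278864) = 7 + 51785/139432 = 1027809/139432 ≈ 7.3714)
b(352, -143) - t = (-641 - 457*(-143)) - 1*1027809/139432 = (-641 + 65351) - 1027809/139432 = 64710 - 1027809/139432 = 9021616911/139432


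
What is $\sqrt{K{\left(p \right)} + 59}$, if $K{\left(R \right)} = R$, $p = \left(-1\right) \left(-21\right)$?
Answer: $4 \sqrt{5} \approx 8.9443$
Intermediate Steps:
$p = 21$
$\sqrt{K{\left(p \right)} + 59} = \sqrt{21 + 59} = \sqrt{80} = 4 \sqrt{5}$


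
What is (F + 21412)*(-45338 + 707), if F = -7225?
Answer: -633179997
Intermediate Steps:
(F + 21412)*(-45338 + 707) = (-7225 + 21412)*(-45338 + 707) = 14187*(-44631) = -633179997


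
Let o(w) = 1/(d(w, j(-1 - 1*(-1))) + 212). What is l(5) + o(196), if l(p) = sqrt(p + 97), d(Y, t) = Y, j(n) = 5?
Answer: 1/408 + sqrt(102) ≈ 10.102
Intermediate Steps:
o(w) = 1/(212 + w) (o(w) = 1/(w + 212) = 1/(212 + w))
l(p) = sqrt(97 + p)
l(5) + o(196) = sqrt(97 + 5) + 1/(212 + 196) = sqrt(102) + 1/408 = 1/408 + sqrt(102)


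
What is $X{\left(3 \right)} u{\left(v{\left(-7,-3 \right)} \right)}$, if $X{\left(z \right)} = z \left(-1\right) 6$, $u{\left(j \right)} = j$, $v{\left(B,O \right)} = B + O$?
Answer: $180$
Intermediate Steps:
$X{\left(z \right)} = - 6 z$ ($X{\left(z \right)} = - z 6 = - 6 z$)
$X{\left(3 \right)} u{\left(v{\left(-7,-3 \right)} \right)} = \left(-6\right) 3 \left(-7 - 3\right) = \left(-18\right) \left(-10\right) = 180$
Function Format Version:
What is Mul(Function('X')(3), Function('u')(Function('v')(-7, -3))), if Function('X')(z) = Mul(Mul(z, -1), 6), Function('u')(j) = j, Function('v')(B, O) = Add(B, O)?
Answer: 180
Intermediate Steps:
Function('X')(z) = Mul(-6, z) (Function('X')(z) = Mul(Mul(-1, z), 6) = Mul(-6, z))
Mul(Function('X')(3), Function('u')(Function('v')(-7, -3))) = Mul(Mul(-6, 3), Add(-7, -3)) = Mul(-18, -10) = 180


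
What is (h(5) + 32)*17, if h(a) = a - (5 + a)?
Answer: 459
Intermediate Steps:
h(a) = -5 (h(a) = a + (-5 - a) = -5)
(h(5) + 32)*17 = (-5 + 32)*17 = 27*17 = 459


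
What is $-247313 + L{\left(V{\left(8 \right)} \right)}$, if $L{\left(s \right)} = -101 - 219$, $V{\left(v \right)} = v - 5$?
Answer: $-247633$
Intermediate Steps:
$V{\left(v \right)} = -5 + v$
$L{\left(s \right)} = -320$ ($L{\left(s \right)} = -101 - 219 = -320$)
$-247313 + L{\left(V{\left(8 \right)} \right)} = -247313 - 320 = -247633$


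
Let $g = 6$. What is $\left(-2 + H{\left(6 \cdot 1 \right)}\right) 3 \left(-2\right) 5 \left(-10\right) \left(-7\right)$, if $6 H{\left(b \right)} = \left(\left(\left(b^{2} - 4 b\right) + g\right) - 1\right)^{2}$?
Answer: $-96950$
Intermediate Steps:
$H{\left(b \right)} = \frac{\left(5 + b^{2} - 4 b\right)^{2}}{6}$ ($H{\left(b \right)} = \frac{\left(\left(\left(b^{2} - 4 b\right) + 6\right) - 1\right)^{2}}{6} = \frac{\left(\left(6 + b^{2} - 4 b\right) - 1\right)^{2}}{6} = \frac{\left(5 + b^{2} - 4 b\right)^{2}}{6}$)
$\left(-2 + H{\left(6 \cdot 1 \right)}\right) 3 \left(-2\right) 5 \left(-10\right) \left(-7\right) = \left(-2 + \frac{\left(5 + \left(6 \cdot 1\right)^{2} - 4 \cdot 6 \cdot 1\right)^{2}}{6}\right) 3 \left(-2\right) 5 \left(-10\right) \left(-7\right) = \left(-2 + \frac{\left(5 + 6^{2} - 24\right)^{2}}{6}\right) \left(\left(-6\right) 5\right) \left(-10\right) \left(-7\right) = \left(-2 + \frac{\left(5 + 36 - 24\right)^{2}}{6}\right) \left(-30\right) \left(-10\right) \left(-7\right) = \left(-2 + \frac{17^{2}}{6}\right) \left(-30\right) \left(-10\right) \left(-7\right) = \left(-2 + \frac{1}{6} \cdot 289\right) \left(-30\right) \left(-10\right) \left(-7\right) = \left(-2 + \frac{289}{6}\right) \left(-30\right) \left(-10\right) \left(-7\right) = \frac{277}{6} \left(-30\right) \left(-10\right) \left(-7\right) = \left(-1385\right) \left(-10\right) \left(-7\right) = 13850 \left(-7\right) = -96950$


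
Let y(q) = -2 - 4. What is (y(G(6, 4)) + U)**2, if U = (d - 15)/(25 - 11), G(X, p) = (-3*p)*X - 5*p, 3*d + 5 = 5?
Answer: 9801/196 ≈ 50.005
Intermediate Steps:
d = 0 (d = -5/3 + (1/3)*5 = -5/3 + 5/3 = 0)
G(X, p) = -5*p - 3*X*p (G(X, p) = -3*X*p - 5*p = -5*p - 3*X*p)
y(q) = -6
U = -15/14 (U = (0 - 15)/(25 - 11) = -15/14 ≈ -1.0714)
(y(G(6, 4)) + U)**2 = (-6 - 15/14)**2 = (-99/14)**2 = 9801/196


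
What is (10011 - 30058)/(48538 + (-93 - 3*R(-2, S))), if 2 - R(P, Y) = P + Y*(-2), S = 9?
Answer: -20047/48379 ≈ -0.41437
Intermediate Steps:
R(P, Y) = 2 - P + 2*Y (R(P, Y) = 2 - (P + Y*(-2)) = 2 - (P - 2*Y) = 2 + (-P + 2*Y) = 2 - P + 2*Y)
(10011 - 30058)/(48538 + (-93 - 3*R(-2, S))) = (10011 - 30058)/(48538 + (-93 - 3*(2 - 1*(-2) + 2*9))) = -20047/(48538 + (-93 - 3*(2 + 2 + 18))) = -20047/(48538 + (-93 - 3*22)) = -20047/(48538 + (-93 - 66)) = -20047/(48538 - 159) = -20047/48379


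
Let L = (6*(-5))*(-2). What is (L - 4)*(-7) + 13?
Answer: -379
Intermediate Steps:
L = 60 (L = -30*(-2) = 60)
(L - 4)*(-7) + 13 = (60 - 4)*(-7) + 13 = 56*(-7) + 13 = -392 + 13 = -379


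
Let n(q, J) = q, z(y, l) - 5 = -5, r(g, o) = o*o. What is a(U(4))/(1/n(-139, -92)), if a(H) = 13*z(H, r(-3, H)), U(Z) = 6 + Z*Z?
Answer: 0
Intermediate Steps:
r(g, o) = o²
z(y, l) = 0 (z(y, l) = 5 - 5 = 0)
U(Z) = 6 + Z²
a(H) = 0 (a(H) = 13*0 = 0)
a(U(4))/(1/n(-139, -92)) = 0/(1/(-139)) = 0/(-1/139) = 0*(-139) = 0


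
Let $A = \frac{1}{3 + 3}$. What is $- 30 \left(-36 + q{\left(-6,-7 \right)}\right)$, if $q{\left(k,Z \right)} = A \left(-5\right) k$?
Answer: $930$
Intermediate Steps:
$A = \frac{1}{6} \approx 0.16667$
$q{\left(k,Z \right)} = - \frac{5 k}{6}$ ($q{\left(k,Z \right)} = \frac{1}{6} \left(-5\right) k = - \frac{5 k}{6}$)
$- 30 \left(-36 + q{\left(-6,-7 \right)}\right) = - 30 \left(-36 - -5\right) = - 30 \left(-36 + 5\right) = \left(-30\right) \left(-31\right) = 930$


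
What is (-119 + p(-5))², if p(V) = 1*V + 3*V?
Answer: 19321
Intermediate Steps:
p(V) = 4*V (p(V) = V + 3*V = 4*V)
(-119 + p(-5))² = (-119 + 4*(-5))² = (-119 - 20)² = (-139)² = 19321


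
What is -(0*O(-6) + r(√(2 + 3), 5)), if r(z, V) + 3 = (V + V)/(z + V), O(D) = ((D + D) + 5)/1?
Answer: ½ + √5/2 ≈ 1.6180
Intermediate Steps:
O(D) = 5 + 2*D (O(D) = (2*D + 5)*1 = (5 + 2*D)*1 = 5 + 2*D)
r(z, V) = -3 + 2*V/(V + z) (r(z, V) = -3 + (V + V)/(z + V) = -3 + (2*V)/(V + z) = -3 + 2*V/(V + z))
-(0*O(-6) + r(√(2 + 3), 5)) = -(0*(5 + 2*(-6)) + (-1*5 - 3*√(2 + 3))/(5 + √(2 + 3))) = -(0*(5 - 12) + (-5 - 3*√5)/(5 + √5)) = -(0*(-7) + (-5 - 3*√5)/(5 + √5)) = -(0 + (-5 - 3*√5)/(5 + √5)) = -(-5 - 3*√5)/(5 + √5)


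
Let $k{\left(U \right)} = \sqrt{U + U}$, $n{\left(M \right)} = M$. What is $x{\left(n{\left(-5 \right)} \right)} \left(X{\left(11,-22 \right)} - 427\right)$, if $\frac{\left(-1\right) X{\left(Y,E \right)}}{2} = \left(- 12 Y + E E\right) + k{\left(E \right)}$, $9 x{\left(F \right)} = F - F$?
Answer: $0$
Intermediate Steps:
$k{\left(U \right)} = \sqrt{2} \sqrt{U}$ ($k{\left(U \right)} = \sqrt{2 U} = \sqrt{2} \sqrt{U}$)
$x{\left(F \right)} = 0$ ($x{\left(F \right)} = \frac{F - F}{9} = \frac{1}{9} \cdot 0 = 0$)
$X{\left(Y,E \right)} = - 2 E^{2} + 24 Y - 2 \sqrt{2} \sqrt{E}$ ($X{\left(Y,E \right)} = - 2 \left(\left(- 12 Y + E E\right) + \sqrt{2} \sqrt{E}\right) = - 2 \left(\left(- 12 Y + E^{2}\right) + \sqrt{2} \sqrt{E}\right) = - 2 \left(\left(E^{2} - 12 Y\right) + \sqrt{2} \sqrt{E}\right) = - 2 \left(E^{2} - 12 Y + \sqrt{2} \sqrt{E}\right) = - 2 E^{2} + 24 Y - 2 \sqrt{2} \sqrt{E}$)
$x{\left(n{\left(-5 \right)} \right)} \left(X{\left(11,-22 \right)} - 427\right) = 0 \left(\left(- 2 \left(-22\right)^{2} + 24 \cdot 11 - 2 \sqrt{2} \sqrt{-22}\right) - 427\right) = 0 \left(\left(\left(-2\right) 484 + 264 - 2 \sqrt{2} i \sqrt{22}\right) - 427\right) = 0 \left(\left(-968 + 264 - 4 i \sqrt{11}\right) - 427\right) = 0 \left(\left(-704 - 4 i \sqrt{11}\right) - 427\right) = 0 \left(-1131 - 4 i \sqrt{11}\right) = 0$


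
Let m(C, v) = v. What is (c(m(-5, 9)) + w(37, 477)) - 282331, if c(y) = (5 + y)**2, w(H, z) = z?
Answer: -281658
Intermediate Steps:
(c(m(-5, 9)) + w(37, 477)) - 282331 = ((5 + 9)**2 + 477) - 282331 = (14**2 + 477) - 282331 = (196 + 477) - 282331 = 673 - 282331 = -281658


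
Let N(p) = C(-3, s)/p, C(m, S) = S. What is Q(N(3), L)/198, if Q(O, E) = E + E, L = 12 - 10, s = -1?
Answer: 2/99 ≈ 0.020202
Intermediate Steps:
N(p) = -1/p
L = 2
Q(O, E) = 2*E
Q(N(3), L)/198 = (2*2)/198 = 4*(1/198) = 2/99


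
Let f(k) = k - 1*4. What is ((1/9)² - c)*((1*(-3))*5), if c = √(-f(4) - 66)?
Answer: -5/27 + 15*I*√66 ≈ -0.18519 + 121.86*I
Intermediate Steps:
f(k) = -4 + k (f(k) = k - 4 = -4 + k)
c = I*√66 (c = √(-(-4 + 4) - 66) = √(-1*0 - 66) = √(0 - 66) = √(-66) = I*√66 ≈ 8.124*I)
((1/9)² - c)*((1*(-3))*5) = ((1/9)² - I*√66)*((1*(-3))*5) = ((⅑)² - I*√66)*(-3*5) = (1/81 - I*√66)*(-15) = -5/27 + 15*I*√66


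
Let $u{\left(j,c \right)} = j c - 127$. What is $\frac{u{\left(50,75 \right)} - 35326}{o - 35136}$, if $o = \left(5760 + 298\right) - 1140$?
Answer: $\frac{31703}{30218} \approx 1.0491$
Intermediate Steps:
$u{\left(j,c \right)} = -127 + c j$ ($u{\left(j,c \right)} = c j - 127 = -127 + c j$)
$o = 4918$ ($o = 6058 - 1140 = 4918$)
$\frac{u{\left(50,75 \right)} - 35326}{o - 35136} = \frac{\left(-127 + 75 \cdot 50\right) - 35326}{4918 - 35136} = \frac{\left(-127 + 3750\right) - 35326}{-30218} = \left(3623 - 35326\right) \left(- \frac{1}{30218}\right) = \left(-31703\right) \left(- \frac{1}{30218}\right) = \frac{31703}{30218}$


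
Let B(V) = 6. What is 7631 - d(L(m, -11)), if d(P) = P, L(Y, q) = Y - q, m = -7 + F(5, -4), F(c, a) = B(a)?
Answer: 7621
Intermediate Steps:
F(c, a) = 6
m = -1 (m = -7 + 6 = -1)
7631 - d(L(m, -11)) = 7631 - (-1 - 1*(-11)) = 7631 - (-1 + 11) = 7631 - 1*10 = 7631 - 10 = 7621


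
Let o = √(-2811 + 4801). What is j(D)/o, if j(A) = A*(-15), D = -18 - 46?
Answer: 96*√1990/199 ≈ 21.520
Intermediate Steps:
D = -64
o = √1990 ≈ 44.609
j(A) = -15*A
j(D)/o = (-15*(-64))/(√1990) = 960*(√1990/1990) = 96*√1990/199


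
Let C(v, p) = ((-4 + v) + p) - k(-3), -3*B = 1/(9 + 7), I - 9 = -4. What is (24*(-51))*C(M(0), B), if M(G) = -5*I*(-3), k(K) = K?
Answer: -181101/2 ≈ -90551.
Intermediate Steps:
I = 5 (I = 9 - 4 = 5)
B = -1/48 (B = -1/(3*(9 + 7)) = -⅓/16 = -⅓*1/16 = -1/48 ≈ -0.020833)
M(G) = 75 (M(G) = -5*5*(-3) = -25*(-3) = 75)
C(v, p) = -1 + p + v (C(v, p) = ((-4 + v) + p) - 1*(-3) = (-4 + p + v) + 3 = -1 + p + v)
(24*(-51))*C(M(0), B) = (24*(-51))*(-1 - 1/48 + 75) = -1224*3551/48 = -181101/2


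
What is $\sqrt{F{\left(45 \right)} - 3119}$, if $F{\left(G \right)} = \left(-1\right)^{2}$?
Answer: $i \sqrt{3118} \approx 55.839 i$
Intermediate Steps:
$F{\left(G \right)} = 1$
$\sqrt{F{\left(45 \right)} - 3119} = \sqrt{1 - 3119} = \sqrt{-3118} = i \sqrt{3118}$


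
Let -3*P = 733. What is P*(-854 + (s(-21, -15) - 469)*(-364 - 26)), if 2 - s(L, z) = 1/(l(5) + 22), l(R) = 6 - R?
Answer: -3056417954/69 ≈ -4.4296e+7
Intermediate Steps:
s(L, z) = 45/23 (s(L, z) = 2 - 1/((6 - 1*5) + 22) = 2 - 1/((6 - 5) + 22) = 2 - 1/(1 + 22) = 2 - 1/23 = 45/23)
P = -733/3 (P = -⅓*733 = -733/3 ≈ -244.33)
P*(-854 + (s(-21, -15) - 469)*(-364 - 26)) = -733*(-854 + (45/23 - 469)*(-364 - 26))/3 = -733*(-854 - 10742/23*(-390))/3 = -733*(-854 + 4189380/23)/3 = -733/3*4169738/23 = -3056417954/69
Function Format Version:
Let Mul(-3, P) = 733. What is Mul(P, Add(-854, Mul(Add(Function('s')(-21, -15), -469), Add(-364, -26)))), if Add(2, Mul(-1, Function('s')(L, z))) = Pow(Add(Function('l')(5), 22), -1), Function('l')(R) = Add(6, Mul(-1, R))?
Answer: Rational(-3056417954, 69) ≈ -4.4296e+7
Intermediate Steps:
Function('s')(L, z) = Rational(45, 23) (Function('s')(L, z) = Add(2, Mul(-1, Pow(Add(Add(6, Mul(-1, 5)), 22), -1))) = Add(2, Mul(-1, Pow(Add(Add(6, -5), 22), -1))) = Add(2, Mul(-1, Pow(Add(1, 22), -1))) = Add(2, Mul(-1, Pow(23, -1))) = Add(2, Mul(-1, Rational(1, 23))) = Add(2, Rational(-1, 23)) = Rational(45, 23))
P = Rational(-733, 3) (P = Mul(Rational(-1, 3), 733) = Rational(-733, 3) ≈ -244.33)
Mul(P, Add(-854, Mul(Add(Function('s')(-21, -15), -469), Add(-364, -26)))) = Mul(Rational(-733, 3), Add(-854, Mul(Add(Rational(45, 23), -469), Add(-364, -26)))) = Mul(Rational(-733, 3), Add(-854, Mul(Rational(-10742, 23), -390))) = Mul(Rational(-733, 3), Add(-854, Rational(4189380, 23))) = Mul(Rational(-733, 3), Rational(4169738, 23)) = Rational(-3056417954, 69)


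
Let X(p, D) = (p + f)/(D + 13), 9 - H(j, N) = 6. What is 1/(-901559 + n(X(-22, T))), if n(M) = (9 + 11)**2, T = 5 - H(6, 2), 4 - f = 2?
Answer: -1/901159 ≈ -1.1097e-6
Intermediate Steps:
f = 2 (f = 4 - 1*2 = 4 - 2 = 2)
H(j, N) = 3 (H(j, N) = 9 - 1*6 = 9 - 6 = 3)
T = 2 (T = 5 - 1*3 = 5 - 3 = 2)
X(p, D) = (2 + p)/(13 + D) (X(p, D) = (p + 2)/(D + 13) = (2 + p)/(13 + D))
n(M) = 400 (n(M) = 20**2 = 400)
1/(-901559 + n(X(-22, T))) = 1/(-901559 + 400) = 1/(-901159) = -1/901159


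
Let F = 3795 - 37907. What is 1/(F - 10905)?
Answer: -1/45017 ≈ -2.2214e-5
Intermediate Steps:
F = -34112
1/(F - 10905) = 1/(-34112 - 10905) = 1/(-45017) = -1/45017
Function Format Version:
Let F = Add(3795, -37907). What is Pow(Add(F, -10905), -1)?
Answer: Rational(-1, 45017) ≈ -2.2214e-5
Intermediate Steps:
F = -34112
Pow(Add(F, -10905), -1) = Pow(Add(-34112, -10905), -1) = Pow(-45017, -1) = Rational(-1, 45017)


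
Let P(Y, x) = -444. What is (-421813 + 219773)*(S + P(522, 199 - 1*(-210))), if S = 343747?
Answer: -69360938120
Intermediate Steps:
(-421813 + 219773)*(S + P(522, 199 - 1*(-210))) = (-421813 + 219773)*(343747 - 444) = -202040*343303 = -69360938120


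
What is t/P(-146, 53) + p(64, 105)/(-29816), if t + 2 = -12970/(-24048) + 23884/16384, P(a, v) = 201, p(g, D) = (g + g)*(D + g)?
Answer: -3346033654013/4611841560576 ≈ -0.72553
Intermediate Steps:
p(g, D) = 2*g*(D + g) (p(g, D) = (2*g)*(D + g) = 2*g*(D + g))
t = -17843/6156288 (t = -2 + (-12970/(-24048) + 23884/16384) = -2 + (-12970*(-1/24048) + 23884*(1/16384)) = -2 + (6485/12024 + 5971/4096) = -2 + 12294733/6156288 = -17843/6156288 ≈ -0.0028983)
t/P(-146, 53) + p(64, 105)/(-29816) = -17843/6156288/201 + (2*64*(105 + 64))/(-29816) = -17843/6156288*1/201 + (2*64*169)*(-1/29816) = -17843/1237413888 + 21632*(-1/29816) = -17843/1237413888 - 2704/3727 = -3346033654013/4611841560576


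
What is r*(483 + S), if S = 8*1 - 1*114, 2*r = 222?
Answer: 41847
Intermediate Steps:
r = 111 (r = (½)*222 = 111)
S = -106 (S = 8 - 114 = -106)
r*(483 + S) = 111*(483 - 106) = 111*377 = 41847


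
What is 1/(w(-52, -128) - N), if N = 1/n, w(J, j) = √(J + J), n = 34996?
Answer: -34996/127370881665 - 2449440032*I*√26/127370881665 ≈ -2.7476e-7 - 0.098058*I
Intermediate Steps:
w(J, j) = √2*√J (w(J, j) = √(2*J) = √2*√J)
N = 1/34996 ≈ 2.8575e-5
1/(w(-52, -128) - N) = 1/(√2*√(-52) - 1*1/34996) = 1/(√2*(2*I*√13) - 1/34996) = 1/(2*I*√26 - 1/34996) = 1/(-1/34996 + 2*I*√26)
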